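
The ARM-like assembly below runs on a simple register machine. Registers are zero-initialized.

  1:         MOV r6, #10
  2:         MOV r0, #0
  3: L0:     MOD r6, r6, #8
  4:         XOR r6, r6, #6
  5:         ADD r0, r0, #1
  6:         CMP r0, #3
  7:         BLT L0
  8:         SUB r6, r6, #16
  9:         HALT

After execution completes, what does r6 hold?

-12

r6=10
r0=0
r6=10%8=2
r6=2^6=4
r0=0+1=1
CMP r0, #3  (cmp 1,3)
BLT L0: taken
r6=4%8=4
r6=4^6=2
r0=1+1=2
CMP r0, #3  (cmp 2,3)
BLT L0: taken
r6=2%8=2
r6=2^6=4
r0=2+1=3
CMP r0, #3  (cmp 3,3)
BLT L0: not taken
r6=4-16=-12
halt.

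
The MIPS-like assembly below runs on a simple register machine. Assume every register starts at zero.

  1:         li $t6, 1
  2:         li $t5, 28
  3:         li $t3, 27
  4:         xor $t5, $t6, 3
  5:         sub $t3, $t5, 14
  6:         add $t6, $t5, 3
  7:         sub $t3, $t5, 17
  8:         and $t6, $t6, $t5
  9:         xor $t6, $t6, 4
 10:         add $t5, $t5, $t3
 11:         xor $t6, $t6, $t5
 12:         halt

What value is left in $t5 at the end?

after li $t6, 1: $t6=1
after li $t5, 28: $t5=28
after li $t3, 27: $t3=27
after xor $t5, $t6, 3: $t5=1^3=2
after sub $t3, $t5, 14: $t3=2-14=-12
after add $t6, $t5, 3: $t6=2+3=5
after sub $t3, $t5, 17: $t3=2-17=-15
after and $t6, $t6, $t5: $t6=5&2=0
after xor $t6, $t6, 4: $t6=0^4=4
after add $t5, $t5, $t3: $t5=2+(-15)=-13
after xor $t6, $t6, $t5: $t6=4^(-13)=-9
halt.

-13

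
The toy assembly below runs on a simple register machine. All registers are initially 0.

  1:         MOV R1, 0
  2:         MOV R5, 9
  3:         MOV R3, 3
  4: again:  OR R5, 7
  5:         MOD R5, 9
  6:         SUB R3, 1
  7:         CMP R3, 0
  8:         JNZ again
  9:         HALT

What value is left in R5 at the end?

after MOV R1, 0: R1=0
after MOV R5, 9: R5=9
after MOV R3, 3: R3=3
after OR R5, 7: R5=9|7=15
after MOD R5, 9: R5=15%9=6
after SUB R3, 1: R3=3-1=2
CMP R3, 0  (cmp 2,0)
JNZ again: taken
after OR R5, 7: R5=6|7=7
after MOD R5, 9: R5=7%9=7
after SUB R3, 1: R3=2-1=1
CMP R3, 0  (cmp 1,0)
JNZ again: taken
after OR R5, 7: R5=7|7=7
after MOD R5, 9: R5=7%9=7
after SUB R3, 1: R3=1-1=0
CMP R3, 0  (cmp 0,0)
JNZ again: not taken
halt.

7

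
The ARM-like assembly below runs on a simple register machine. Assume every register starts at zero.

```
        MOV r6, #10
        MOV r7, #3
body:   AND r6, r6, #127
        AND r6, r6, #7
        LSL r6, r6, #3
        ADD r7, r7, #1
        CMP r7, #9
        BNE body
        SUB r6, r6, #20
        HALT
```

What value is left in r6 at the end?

-20

after MOV r6, #10: r6=10
after MOV r7, #3: r7=3
after AND r6, r6, #127: r6=10&127=10
after AND r6, r6, #7: r6=10&7=2
after LSL r6, r6, #3: r6=2<<3=16
after ADD r7, r7, #1: r7=3+1=4
CMP r7, #9  (cmp 4,9)
BNE body: taken
after AND r6, r6, #127: r6=16&127=16
after AND r6, r6, #7: r6=16&7=0
after LSL r6, r6, #3: r6=0<<3=0
after ADD r7, r7, #1: r7=4+1=5
CMP r7, #9  (cmp 5,9)
BNE body: taken
after AND r6, r6, #127: r6=0&127=0
after AND r6, r6, #7: r6=0&7=0
after LSL r6, r6, #3: r6=0<<3=0
after ADD r7, r7, #1: r7=5+1=6
CMP r7, #9  (cmp 6,9)
BNE body: taken
after AND r6, r6, #127: r6=0&127=0
after AND r6, r6, #7: r6=0&7=0
after LSL r6, r6, #3: r6=0<<3=0
after ADD r7, r7, #1: r7=6+1=7
CMP r7, #9  (cmp 7,9)
BNE body: taken
after AND r6, r6, #127: r6=0&127=0
after AND r6, r6, #7: r6=0&7=0
after LSL r6, r6, #3: r6=0<<3=0
after ADD r7, r7, #1: r7=7+1=8
CMP r7, #9  (cmp 8,9)
BNE body: taken
after AND r6, r6, #127: r6=0&127=0
after AND r6, r6, #7: r6=0&7=0
after LSL r6, r6, #3: r6=0<<3=0
after ADD r7, r7, #1: r7=8+1=9
CMP r7, #9  (cmp 9,9)
BNE body: not taken
after SUB r6, r6, #20: r6=0-20=-20
halt.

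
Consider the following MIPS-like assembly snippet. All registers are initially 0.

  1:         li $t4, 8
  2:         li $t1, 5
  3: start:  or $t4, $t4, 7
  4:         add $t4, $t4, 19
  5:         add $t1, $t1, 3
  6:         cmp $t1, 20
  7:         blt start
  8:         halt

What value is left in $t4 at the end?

130

li $t4, 8 → $t4=8
li $t1, 5 → $t1=5
or $t4, $t4, 7 → $t4=8|7=15
add $t4, $t4, 19 → $t4=15+19=34
add $t1, $t1, 3 → $t1=5+3=8
cmp $t1, 20  (cmp 8,20)
blt start: taken
or $t4, $t4, 7 → $t4=34|7=39
add $t4, $t4, 19 → $t4=39+19=58
add $t1, $t1, 3 → $t1=8+3=11
cmp $t1, 20  (cmp 11,20)
blt start: taken
or $t4, $t4, 7 → $t4=58|7=63
add $t4, $t4, 19 → $t4=63+19=82
add $t1, $t1, 3 → $t1=11+3=14
cmp $t1, 20  (cmp 14,20)
blt start: taken
or $t4, $t4, 7 → $t4=82|7=87
add $t4, $t4, 19 → $t4=87+19=106
add $t1, $t1, 3 → $t1=14+3=17
cmp $t1, 20  (cmp 17,20)
blt start: taken
or $t4, $t4, 7 → $t4=106|7=111
add $t4, $t4, 19 → $t4=111+19=130
add $t1, $t1, 3 → $t1=17+3=20
cmp $t1, 20  (cmp 20,20)
blt start: not taken
halt.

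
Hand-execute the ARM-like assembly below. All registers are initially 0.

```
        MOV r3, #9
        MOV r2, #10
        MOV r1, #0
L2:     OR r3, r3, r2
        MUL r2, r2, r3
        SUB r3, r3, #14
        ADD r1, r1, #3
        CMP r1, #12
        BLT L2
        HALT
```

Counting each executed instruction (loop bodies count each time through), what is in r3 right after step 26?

r3=9
r2=10
r1=0
r3=9|10=11
r2=10*11=110
r3=11-14=-3
r1=0+3=3
CMP r1, #12  (cmp 3,12)
BLT L2: taken
r3=(-3)|110=-1
r2=110*(-1)=-110
r3=(-1)-14=-15
r1=3+3=6
CMP r1, #12  (cmp 6,12)
BLT L2: taken
r3=(-15)|(-110)=-13
r2=(-110)*(-13)=1430
r3=(-13)-14=-27
r1=6+3=9
CMP r1, #12  (cmp 9,12)
BLT L2: taken
r3=(-27)|1430=-9
r2=1430*(-9)=-12870
r3=(-9)-14=-23
r1=9+3=12
CMP r1, #12  (cmp 12,12)
After step 26: r3 = -23.

-23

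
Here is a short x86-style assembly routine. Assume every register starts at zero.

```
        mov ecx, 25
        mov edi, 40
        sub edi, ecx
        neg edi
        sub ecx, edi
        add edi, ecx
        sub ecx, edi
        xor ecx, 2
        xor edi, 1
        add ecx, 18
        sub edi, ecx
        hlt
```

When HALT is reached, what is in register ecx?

31

after mov ecx, 25: ecx=25
after mov edi, 40: edi=40
after sub edi, ecx: edi=40-25=15
after neg edi: edi=-(15)=-15
after sub ecx, edi: ecx=25-(-15)=40
after add edi, ecx: edi=(-15)+40=25
after sub ecx, edi: ecx=40-25=15
after xor ecx, 2: ecx=15^2=13
after xor edi, 1: edi=25^1=24
after add ecx, 18: ecx=13+18=31
after sub edi, ecx: edi=24-31=-7
halt.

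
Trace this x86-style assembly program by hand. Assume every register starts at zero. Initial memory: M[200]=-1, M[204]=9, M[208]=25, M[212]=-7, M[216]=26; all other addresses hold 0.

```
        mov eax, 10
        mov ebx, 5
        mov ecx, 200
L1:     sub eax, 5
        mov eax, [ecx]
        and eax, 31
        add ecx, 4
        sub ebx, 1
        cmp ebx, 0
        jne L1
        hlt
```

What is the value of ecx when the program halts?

220

after mov eax, 10: eax=10
after mov ebx, 5: ebx=5
after mov ecx, 200: ecx=200
after sub eax, 5: eax=10-5=5
after mov eax, [ecx]: eax=M[200]=-1
after and eax, 31: eax=(-1)&31=31
after add ecx, 4: ecx=200+4=204
after sub ebx, 1: ebx=5-1=4
cmp ebx, 0  (cmp 4,0)
jne L1: taken
after sub eax, 5: eax=31-5=26
after mov eax, [ecx]: eax=M[204]=9
after and eax, 31: eax=9&31=9
after add ecx, 4: ecx=204+4=208
after sub ebx, 1: ebx=4-1=3
cmp ebx, 0  (cmp 3,0)
jne L1: taken
after sub eax, 5: eax=9-5=4
after mov eax, [ecx]: eax=M[208]=25
after and eax, 31: eax=25&31=25
after add ecx, 4: ecx=208+4=212
after sub ebx, 1: ebx=3-1=2
cmp ebx, 0  (cmp 2,0)
jne L1: taken
after sub eax, 5: eax=25-5=20
after mov eax, [ecx]: eax=M[212]=-7
after and eax, 31: eax=(-7)&31=25
after add ecx, 4: ecx=212+4=216
after sub ebx, 1: ebx=2-1=1
cmp ebx, 0  (cmp 1,0)
jne L1: taken
after sub eax, 5: eax=25-5=20
after mov eax, [ecx]: eax=M[216]=26
after and eax, 31: eax=26&31=26
after add ecx, 4: ecx=216+4=220
after sub ebx, 1: ebx=1-1=0
cmp ebx, 0  (cmp 0,0)
jne L1: not taken
halt.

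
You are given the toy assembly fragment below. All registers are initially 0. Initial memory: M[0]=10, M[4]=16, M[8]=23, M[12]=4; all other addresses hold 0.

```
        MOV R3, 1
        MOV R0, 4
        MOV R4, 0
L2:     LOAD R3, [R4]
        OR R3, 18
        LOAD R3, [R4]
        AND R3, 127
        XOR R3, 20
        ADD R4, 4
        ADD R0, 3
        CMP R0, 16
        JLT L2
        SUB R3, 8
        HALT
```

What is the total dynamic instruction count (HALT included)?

after MOV R3, 1: R3=1
after MOV R0, 4: R0=4
after MOV R4, 0: R4=0
after LOAD R3, [R4]: R3=M[0]=10
after OR R3, 18: R3=10|18=26
after LOAD R3, [R4]: R3=M[0]=10
after AND R3, 127: R3=10&127=10
after XOR R3, 20: R3=10^20=30
after ADD R4, 4: R4=0+4=4
after ADD R0, 3: R0=4+3=7
CMP R0, 16  (cmp 7,16)
JLT L2: taken
after LOAD R3, [R4]: R3=M[4]=16
after OR R3, 18: R3=16|18=18
after LOAD R3, [R4]: R3=M[4]=16
after AND R3, 127: R3=16&127=16
after XOR R3, 20: R3=16^20=4
after ADD R4, 4: R4=4+4=8
after ADD R0, 3: R0=7+3=10
CMP R0, 16  (cmp 10,16)
JLT L2: taken
after LOAD R3, [R4]: R3=M[8]=23
after OR R3, 18: R3=23|18=23
after LOAD R3, [R4]: R3=M[8]=23
after AND R3, 127: R3=23&127=23
after XOR R3, 20: R3=23^20=3
after ADD R4, 4: R4=8+4=12
after ADD R0, 3: R0=10+3=13
CMP R0, 16  (cmp 13,16)
JLT L2: taken
after LOAD R3, [R4]: R3=M[12]=4
after OR R3, 18: R3=4|18=22
after LOAD R3, [R4]: R3=M[12]=4
after AND R3, 127: R3=4&127=4
after XOR R3, 20: R3=4^20=16
after ADD R4, 4: R4=12+4=16
after ADD R0, 3: R0=13+3=16
CMP R0, 16  (cmp 16,16)
JLT L2: not taken
after SUB R3, 8: R3=16-8=8
halt.
Total executed instructions: 41.

41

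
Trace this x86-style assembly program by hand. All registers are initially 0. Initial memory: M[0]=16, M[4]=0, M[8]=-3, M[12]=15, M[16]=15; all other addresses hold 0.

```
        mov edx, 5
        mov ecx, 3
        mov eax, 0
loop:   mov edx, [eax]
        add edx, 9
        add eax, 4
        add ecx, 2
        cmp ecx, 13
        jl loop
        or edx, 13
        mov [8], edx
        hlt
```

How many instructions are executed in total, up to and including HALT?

36

after mov edx, 5: edx=5
after mov ecx, 3: ecx=3
after mov eax, 0: eax=0
after mov edx, [eax]: edx=M[0]=16
after add edx, 9: edx=16+9=25
after add eax, 4: eax=0+4=4
after add ecx, 2: ecx=3+2=5
cmp ecx, 13  (cmp 5,13)
jl loop: taken
after mov edx, [eax]: edx=M[4]=0
after add edx, 9: edx=0+9=9
after add eax, 4: eax=4+4=8
after add ecx, 2: ecx=5+2=7
cmp ecx, 13  (cmp 7,13)
jl loop: taken
after mov edx, [eax]: edx=M[8]=-3
after add edx, 9: edx=(-3)+9=6
after add eax, 4: eax=8+4=12
after add ecx, 2: ecx=7+2=9
cmp ecx, 13  (cmp 9,13)
jl loop: taken
after mov edx, [eax]: edx=M[12]=15
after add edx, 9: edx=15+9=24
after add eax, 4: eax=12+4=16
after add ecx, 2: ecx=9+2=11
cmp ecx, 13  (cmp 11,13)
jl loop: taken
after mov edx, [eax]: edx=M[16]=15
after add edx, 9: edx=15+9=24
after add eax, 4: eax=16+4=20
after add ecx, 2: ecx=11+2=13
cmp ecx, 13  (cmp 13,13)
jl loop: not taken
after or edx, 13: edx=24|13=29
mov [8], edx → M[8]=29
halt.
Total executed instructions: 36.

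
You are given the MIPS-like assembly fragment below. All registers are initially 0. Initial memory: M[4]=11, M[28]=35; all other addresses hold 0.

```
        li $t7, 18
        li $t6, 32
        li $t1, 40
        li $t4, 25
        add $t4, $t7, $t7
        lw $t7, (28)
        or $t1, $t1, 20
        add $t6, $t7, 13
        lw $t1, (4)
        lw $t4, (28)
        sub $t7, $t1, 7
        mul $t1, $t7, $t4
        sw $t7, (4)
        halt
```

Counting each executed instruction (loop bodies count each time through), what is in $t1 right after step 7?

60

$t7=18
$t6=32
$t1=40
$t4=25
$t4=18+18=36
$t7=M[28]=35
$t1=40|20=60
After step 7: $t1 = 60.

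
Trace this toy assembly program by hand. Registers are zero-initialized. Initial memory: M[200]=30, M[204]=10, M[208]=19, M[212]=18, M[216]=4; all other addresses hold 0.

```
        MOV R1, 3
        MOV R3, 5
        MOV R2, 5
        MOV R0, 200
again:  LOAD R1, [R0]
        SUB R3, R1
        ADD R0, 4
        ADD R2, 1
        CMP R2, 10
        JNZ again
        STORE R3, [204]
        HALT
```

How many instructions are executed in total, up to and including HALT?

36

after MOV R1, 3: R1=3
after MOV R3, 5: R3=5
after MOV R2, 5: R2=5
after MOV R0, 200: R0=200
after LOAD R1, [R0]: R1=M[200]=30
after SUB R3, R1: R3=5-30=-25
after ADD R0, 4: R0=200+4=204
after ADD R2, 1: R2=5+1=6
CMP R2, 10  (cmp 6,10)
JNZ again: taken
after LOAD R1, [R0]: R1=M[204]=10
after SUB R3, R1: R3=(-25)-10=-35
after ADD R0, 4: R0=204+4=208
after ADD R2, 1: R2=6+1=7
CMP R2, 10  (cmp 7,10)
JNZ again: taken
after LOAD R1, [R0]: R1=M[208]=19
after SUB R3, R1: R3=(-35)-19=-54
after ADD R0, 4: R0=208+4=212
after ADD R2, 1: R2=7+1=8
CMP R2, 10  (cmp 8,10)
JNZ again: taken
after LOAD R1, [R0]: R1=M[212]=18
after SUB R3, R1: R3=(-54)-18=-72
after ADD R0, 4: R0=212+4=216
after ADD R2, 1: R2=8+1=9
CMP R2, 10  (cmp 9,10)
JNZ again: taken
after LOAD R1, [R0]: R1=M[216]=4
after SUB R3, R1: R3=(-72)-4=-76
after ADD R0, 4: R0=216+4=220
after ADD R2, 1: R2=9+1=10
CMP R2, 10  (cmp 10,10)
JNZ again: not taken
STORE R3, [204] → M[204]=-76
halt.
Total executed instructions: 36.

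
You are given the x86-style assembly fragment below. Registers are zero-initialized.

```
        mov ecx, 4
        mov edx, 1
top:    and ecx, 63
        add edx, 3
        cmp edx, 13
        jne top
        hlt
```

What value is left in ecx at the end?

after mov ecx, 4: ecx=4
after mov edx, 1: edx=1
after and ecx, 63: ecx=4&63=4
after add edx, 3: edx=1+3=4
cmp edx, 13  (cmp 4,13)
jne top: taken
after and ecx, 63: ecx=4&63=4
after add edx, 3: edx=4+3=7
cmp edx, 13  (cmp 7,13)
jne top: taken
after and ecx, 63: ecx=4&63=4
after add edx, 3: edx=7+3=10
cmp edx, 13  (cmp 10,13)
jne top: taken
after and ecx, 63: ecx=4&63=4
after add edx, 3: edx=10+3=13
cmp edx, 13  (cmp 13,13)
jne top: not taken
halt.

4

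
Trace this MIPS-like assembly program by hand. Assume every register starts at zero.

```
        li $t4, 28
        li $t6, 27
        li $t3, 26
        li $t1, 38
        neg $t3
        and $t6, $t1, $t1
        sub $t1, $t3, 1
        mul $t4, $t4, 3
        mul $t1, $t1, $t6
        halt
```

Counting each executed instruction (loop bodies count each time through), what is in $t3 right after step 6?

-26

li $t4, 28 → $t4=28
li $t6, 27 → $t6=27
li $t3, 26 → $t3=26
li $t1, 38 → $t1=38
neg $t3 → $t3=-(26)=-26
and $t6, $t1, $t1 → $t6=38&38=38
After step 6: $t3 = -26.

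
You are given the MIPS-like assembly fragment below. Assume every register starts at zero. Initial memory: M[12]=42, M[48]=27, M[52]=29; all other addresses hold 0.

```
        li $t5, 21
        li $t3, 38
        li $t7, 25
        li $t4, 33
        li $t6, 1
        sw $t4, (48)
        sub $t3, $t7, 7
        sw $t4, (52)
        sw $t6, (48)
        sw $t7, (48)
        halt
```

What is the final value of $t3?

18

li $t5, 21 → $t5=21
li $t3, 38 → $t3=38
li $t7, 25 → $t7=25
li $t4, 33 → $t4=33
li $t6, 1 → $t6=1
sw $t4, (48) → M[48]=33
sub $t3, $t7, 7 → $t3=25-7=18
sw $t4, (52) → M[52]=33
sw $t6, (48) → M[48]=1
sw $t7, (48) → M[48]=25
halt.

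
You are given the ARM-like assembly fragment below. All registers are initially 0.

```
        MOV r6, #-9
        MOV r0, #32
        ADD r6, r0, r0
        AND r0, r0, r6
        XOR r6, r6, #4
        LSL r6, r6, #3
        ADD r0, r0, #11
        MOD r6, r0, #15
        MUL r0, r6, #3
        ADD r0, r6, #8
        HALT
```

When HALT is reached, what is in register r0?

19

r6=-9
r0=32
r6=32+32=64
r0=32&64=0
r6=64^4=68
r6=68<<3=544
r0=0+11=11
r6=11%15=11
r0=11*3=33
r0=11+8=19
halt.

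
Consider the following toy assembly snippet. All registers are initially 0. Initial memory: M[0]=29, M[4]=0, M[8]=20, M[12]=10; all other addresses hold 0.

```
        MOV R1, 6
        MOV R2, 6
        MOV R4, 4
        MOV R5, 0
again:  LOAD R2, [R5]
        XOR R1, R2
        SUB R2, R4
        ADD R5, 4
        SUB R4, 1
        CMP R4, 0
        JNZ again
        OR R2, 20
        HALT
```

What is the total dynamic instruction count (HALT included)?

R1=6
R2=6
R4=4
R5=0
R2=M[0]=29
R1=6^29=27
R2=29-4=25
R5=0+4=4
R4=4-1=3
CMP R4, 0  (cmp 3,0)
JNZ again: taken
R2=M[4]=0
R1=27^0=27
R2=0-3=-3
R5=4+4=8
R4=3-1=2
CMP R4, 0  (cmp 2,0)
JNZ again: taken
R2=M[8]=20
R1=27^20=15
R2=20-2=18
R5=8+4=12
R4=2-1=1
CMP R4, 0  (cmp 1,0)
JNZ again: taken
R2=M[12]=10
R1=15^10=5
R2=10-1=9
R5=12+4=16
R4=1-1=0
CMP R4, 0  (cmp 0,0)
JNZ again: not taken
R2=9|20=29
halt.
Total executed instructions: 34.

34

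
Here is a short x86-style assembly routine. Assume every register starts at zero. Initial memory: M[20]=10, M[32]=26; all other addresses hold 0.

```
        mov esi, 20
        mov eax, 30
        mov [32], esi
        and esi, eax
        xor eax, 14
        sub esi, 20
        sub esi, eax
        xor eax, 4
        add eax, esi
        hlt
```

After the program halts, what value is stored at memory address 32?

mov esi, 20 → esi=20
mov eax, 30 → eax=30
mov [32], esi → M[32]=20
and esi, eax → esi=20&30=20
xor eax, 14 → eax=30^14=16
sub esi, 20 → esi=20-20=0
sub esi, eax → esi=0-16=-16
xor eax, 4 → eax=16^4=20
add eax, esi → eax=20+(-16)=4
halt.

20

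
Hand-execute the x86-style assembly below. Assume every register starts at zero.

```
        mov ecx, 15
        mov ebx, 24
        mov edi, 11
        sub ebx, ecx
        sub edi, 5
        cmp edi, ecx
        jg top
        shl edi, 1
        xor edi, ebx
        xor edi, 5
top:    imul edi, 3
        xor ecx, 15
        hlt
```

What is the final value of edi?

ecx=15
ebx=24
edi=11
ebx=24-15=9
edi=11-5=6
cmp edi, ecx  (cmp 6,15)
jg top: not taken
edi=6<<1=12
edi=12^9=5
edi=5^5=0
edi=0*3=0
ecx=15^15=0
halt.

0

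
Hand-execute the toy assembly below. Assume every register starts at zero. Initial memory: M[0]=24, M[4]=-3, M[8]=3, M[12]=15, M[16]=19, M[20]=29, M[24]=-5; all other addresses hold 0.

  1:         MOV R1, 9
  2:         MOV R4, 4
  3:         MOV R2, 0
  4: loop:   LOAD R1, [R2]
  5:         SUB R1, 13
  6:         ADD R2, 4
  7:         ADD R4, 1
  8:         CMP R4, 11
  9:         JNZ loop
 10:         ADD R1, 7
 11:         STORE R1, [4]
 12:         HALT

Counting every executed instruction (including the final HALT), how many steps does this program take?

R1=9
R4=4
R2=0
R1=M[0]=24
R1=24-13=11
R2=0+4=4
R4=4+1=5
CMP R4, 11  (cmp 5,11)
JNZ loop: taken
R1=M[4]=-3
R1=(-3)-13=-16
R2=4+4=8
R4=5+1=6
CMP R4, 11  (cmp 6,11)
JNZ loop: taken
R1=M[8]=3
R1=3-13=-10
R2=8+4=12
R4=6+1=7
CMP R4, 11  (cmp 7,11)
JNZ loop: taken
R1=M[12]=15
R1=15-13=2
R2=12+4=16
R4=7+1=8
CMP R4, 11  (cmp 8,11)
JNZ loop: taken
R1=M[16]=19
R1=19-13=6
R2=16+4=20
R4=8+1=9
CMP R4, 11  (cmp 9,11)
JNZ loop: taken
R1=M[20]=29
R1=29-13=16
R2=20+4=24
R4=9+1=10
CMP R4, 11  (cmp 10,11)
JNZ loop: taken
R1=M[24]=-5
R1=(-5)-13=-18
R2=24+4=28
R4=10+1=11
CMP R4, 11  (cmp 11,11)
JNZ loop: not taken
R1=(-18)+7=-11
STORE R1, [4] → M[4]=-11
halt.
Total executed instructions: 48.

48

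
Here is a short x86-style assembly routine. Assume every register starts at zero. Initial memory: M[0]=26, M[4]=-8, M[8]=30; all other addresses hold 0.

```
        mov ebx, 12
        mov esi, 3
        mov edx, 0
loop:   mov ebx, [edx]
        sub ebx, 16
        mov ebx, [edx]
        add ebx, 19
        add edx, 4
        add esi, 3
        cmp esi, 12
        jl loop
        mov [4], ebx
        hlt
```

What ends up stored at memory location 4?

49

ebx=12
esi=3
edx=0
ebx=M[0]=26
ebx=26-16=10
ebx=M[0]=26
ebx=26+19=45
edx=0+4=4
esi=3+3=6
cmp esi, 12  (cmp 6,12)
jl loop: taken
ebx=M[4]=-8
ebx=(-8)-16=-24
ebx=M[4]=-8
ebx=(-8)+19=11
edx=4+4=8
esi=6+3=9
cmp esi, 12  (cmp 9,12)
jl loop: taken
ebx=M[8]=30
ebx=30-16=14
ebx=M[8]=30
ebx=30+19=49
edx=8+4=12
esi=9+3=12
cmp esi, 12  (cmp 12,12)
jl loop: not taken
mov [4], ebx → M[4]=49
halt.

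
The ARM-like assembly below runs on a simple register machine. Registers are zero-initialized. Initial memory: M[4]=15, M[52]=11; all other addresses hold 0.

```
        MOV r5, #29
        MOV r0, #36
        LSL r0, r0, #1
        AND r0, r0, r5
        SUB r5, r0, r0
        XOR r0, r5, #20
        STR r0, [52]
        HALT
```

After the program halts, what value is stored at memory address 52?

MOV r5, #29 → r5=29
MOV r0, #36 → r0=36
LSL r0, r0, #1 → r0=36<<1=72
AND r0, r0, r5 → r0=72&29=8
SUB r5, r0, r0 → r5=8-8=0
XOR r0, r5, #20 → r0=0^20=20
STR r0, [52] → M[52]=20
halt.

20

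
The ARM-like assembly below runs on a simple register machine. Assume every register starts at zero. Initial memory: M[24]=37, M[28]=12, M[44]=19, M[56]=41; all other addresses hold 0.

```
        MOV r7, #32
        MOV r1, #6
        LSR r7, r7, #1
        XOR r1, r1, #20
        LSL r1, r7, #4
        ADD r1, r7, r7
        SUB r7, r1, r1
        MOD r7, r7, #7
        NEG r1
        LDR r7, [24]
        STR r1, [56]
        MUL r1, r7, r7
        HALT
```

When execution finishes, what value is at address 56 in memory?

-32

MOV r7, #32 → r7=32
MOV r1, #6 → r1=6
LSR r7, r7, #1 → r7=32>>1=16
XOR r1, r1, #20 → r1=6^20=18
LSL r1, r7, #4 → r1=16<<4=256
ADD r1, r7, r7 → r1=16+16=32
SUB r7, r1, r1 → r7=32-32=0
MOD r7, r7, #7 → r7=0%7=0
NEG r1 → r1=-(32)=-32
LDR r7, [24] → r7=M[24]=37
STR r1, [56] → M[56]=-32
MUL r1, r7, r7 → r1=37*37=1369
halt.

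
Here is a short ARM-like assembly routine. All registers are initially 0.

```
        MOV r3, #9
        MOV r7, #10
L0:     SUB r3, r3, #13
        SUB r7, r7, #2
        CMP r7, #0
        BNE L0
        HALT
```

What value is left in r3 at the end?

-56

after MOV r3, #9: r3=9
after MOV r7, #10: r7=10
after SUB r3, r3, #13: r3=9-13=-4
after SUB r7, r7, #2: r7=10-2=8
CMP r7, #0  (cmp 8,0)
BNE L0: taken
after SUB r3, r3, #13: r3=(-4)-13=-17
after SUB r7, r7, #2: r7=8-2=6
CMP r7, #0  (cmp 6,0)
BNE L0: taken
after SUB r3, r3, #13: r3=(-17)-13=-30
after SUB r7, r7, #2: r7=6-2=4
CMP r7, #0  (cmp 4,0)
BNE L0: taken
after SUB r3, r3, #13: r3=(-30)-13=-43
after SUB r7, r7, #2: r7=4-2=2
CMP r7, #0  (cmp 2,0)
BNE L0: taken
after SUB r3, r3, #13: r3=(-43)-13=-56
after SUB r7, r7, #2: r7=2-2=0
CMP r7, #0  (cmp 0,0)
BNE L0: not taken
halt.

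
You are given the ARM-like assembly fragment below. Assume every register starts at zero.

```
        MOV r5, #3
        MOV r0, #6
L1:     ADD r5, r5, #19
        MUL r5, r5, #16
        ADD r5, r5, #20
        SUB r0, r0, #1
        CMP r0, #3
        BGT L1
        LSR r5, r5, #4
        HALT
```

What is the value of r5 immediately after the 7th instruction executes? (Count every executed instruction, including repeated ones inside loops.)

372

after MOV r5, #3: r5=3
after MOV r0, #6: r0=6
after ADD r5, r5, #19: r5=3+19=22
after MUL r5, r5, #16: r5=22*16=352
after ADD r5, r5, #20: r5=352+20=372
after SUB r0, r0, #1: r0=6-1=5
CMP r0, #3  (cmp 5,3)
After step 7: r5 = 372.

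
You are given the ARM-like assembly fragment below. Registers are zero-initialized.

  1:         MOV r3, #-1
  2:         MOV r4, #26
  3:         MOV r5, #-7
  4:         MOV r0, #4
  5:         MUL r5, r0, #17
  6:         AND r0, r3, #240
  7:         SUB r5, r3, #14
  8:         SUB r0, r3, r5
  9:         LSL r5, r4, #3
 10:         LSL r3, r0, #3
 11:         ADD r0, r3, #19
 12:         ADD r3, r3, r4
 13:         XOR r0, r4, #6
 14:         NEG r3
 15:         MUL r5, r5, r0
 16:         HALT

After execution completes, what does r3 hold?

-138

r3=-1
r4=26
r5=-7
r0=4
r5=4*17=68
r0=(-1)&240=240
r5=(-1)-14=-15
r0=(-1)-(-15)=14
r5=26<<3=208
r3=14<<3=112
r0=112+19=131
r3=112+26=138
r0=26^6=28
r3=-(138)=-138
r5=208*28=5824
halt.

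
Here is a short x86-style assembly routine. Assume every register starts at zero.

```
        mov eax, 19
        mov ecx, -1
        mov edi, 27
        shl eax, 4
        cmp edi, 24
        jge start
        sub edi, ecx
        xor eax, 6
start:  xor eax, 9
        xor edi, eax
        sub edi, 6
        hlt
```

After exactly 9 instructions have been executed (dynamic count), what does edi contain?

284

after mov eax, 19: eax=19
after mov ecx, -1: ecx=-1
after mov edi, 27: edi=27
after shl eax, 4: eax=19<<4=304
cmp edi, 24  (cmp 27,24)
jge start: taken
after xor eax, 9: eax=304^9=313
after xor edi, eax: edi=27^313=290
after sub edi, 6: edi=290-6=284
After step 9: edi = 284.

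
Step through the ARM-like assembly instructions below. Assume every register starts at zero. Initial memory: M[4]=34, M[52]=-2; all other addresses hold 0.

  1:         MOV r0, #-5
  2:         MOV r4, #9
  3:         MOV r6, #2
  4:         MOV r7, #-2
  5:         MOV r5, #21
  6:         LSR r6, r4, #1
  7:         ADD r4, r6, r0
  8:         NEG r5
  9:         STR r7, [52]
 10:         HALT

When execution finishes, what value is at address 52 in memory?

-2

MOV r0, #-5 → r0=-5
MOV r4, #9 → r4=9
MOV r6, #2 → r6=2
MOV r7, #-2 → r7=-2
MOV r5, #21 → r5=21
LSR r6, r4, #1 → r6=9>>1=4
ADD r4, r6, r0 → r4=4+(-5)=-1
NEG r5 → r5=-(21)=-21
STR r7, [52] → M[52]=-2
halt.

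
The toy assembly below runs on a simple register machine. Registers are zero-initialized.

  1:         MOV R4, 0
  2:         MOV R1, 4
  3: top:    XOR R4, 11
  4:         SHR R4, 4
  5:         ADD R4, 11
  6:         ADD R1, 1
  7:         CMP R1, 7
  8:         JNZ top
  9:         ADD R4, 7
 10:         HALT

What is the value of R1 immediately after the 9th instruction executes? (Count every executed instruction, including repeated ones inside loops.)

after MOV R4, 0: R4=0
after MOV R1, 4: R1=4
after XOR R4, 11: R4=0^11=11
after SHR R4, 4: R4=11>>4=0
after ADD R4, 11: R4=0+11=11
after ADD R1, 1: R1=4+1=5
CMP R1, 7  (cmp 5,7)
JNZ top: taken
after XOR R4, 11: R4=11^11=0
After step 9: R1 = 5.

5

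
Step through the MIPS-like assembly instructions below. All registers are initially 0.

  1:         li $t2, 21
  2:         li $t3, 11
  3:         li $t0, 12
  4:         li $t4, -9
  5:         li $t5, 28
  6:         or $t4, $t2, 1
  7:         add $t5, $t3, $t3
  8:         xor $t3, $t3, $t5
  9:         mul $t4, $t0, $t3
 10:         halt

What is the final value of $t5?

22

$t2=21
$t3=11
$t0=12
$t4=-9
$t5=28
$t4=21|1=21
$t5=11+11=22
$t3=11^22=29
$t4=12*29=348
halt.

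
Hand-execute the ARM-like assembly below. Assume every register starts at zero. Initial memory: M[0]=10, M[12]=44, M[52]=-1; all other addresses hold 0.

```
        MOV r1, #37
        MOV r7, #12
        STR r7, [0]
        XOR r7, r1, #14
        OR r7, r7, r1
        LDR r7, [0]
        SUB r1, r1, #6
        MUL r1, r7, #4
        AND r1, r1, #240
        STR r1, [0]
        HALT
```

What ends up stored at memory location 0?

MOV r1, #37 → r1=37
MOV r7, #12 → r7=12
STR r7, [0] → M[0]=12
XOR r7, r1, #14 → r7=37^14=43
OR r7, r7, r1 → r7=43|37=47
LDR r7, [0] → r7=M[0]=12
SUB r1, r1, #6 → r1=37-6=31
MUL r1, r7, #4 → r1=12*4=48
AND r1, r1, #240 → r1=48&240=48
STR r1, [0] → M[0]=48
halt.

48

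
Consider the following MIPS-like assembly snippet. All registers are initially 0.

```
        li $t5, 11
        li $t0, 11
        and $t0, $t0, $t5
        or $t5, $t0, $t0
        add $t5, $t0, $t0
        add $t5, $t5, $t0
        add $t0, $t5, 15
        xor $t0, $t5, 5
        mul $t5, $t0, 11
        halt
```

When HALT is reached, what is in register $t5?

li $t5, 11 → $t5=11
li $t0, 11 → $t0=11
and $t0, $t0, $t5 → $t0=11&11=11
or $t5, $t0, $t0 → $t5=11|11=11
add $t5, $t0, $t0 → $t5=11+11=22
add $t5, $t5, $t0 → $t5=22+11=33
add $t0, $t5, 15 → $t0=33+15=48
xor $t0, $t5, 5 → $t0=33^5=36
mul $t5, $t0, 11 → $t5=36*11=396
halt.

396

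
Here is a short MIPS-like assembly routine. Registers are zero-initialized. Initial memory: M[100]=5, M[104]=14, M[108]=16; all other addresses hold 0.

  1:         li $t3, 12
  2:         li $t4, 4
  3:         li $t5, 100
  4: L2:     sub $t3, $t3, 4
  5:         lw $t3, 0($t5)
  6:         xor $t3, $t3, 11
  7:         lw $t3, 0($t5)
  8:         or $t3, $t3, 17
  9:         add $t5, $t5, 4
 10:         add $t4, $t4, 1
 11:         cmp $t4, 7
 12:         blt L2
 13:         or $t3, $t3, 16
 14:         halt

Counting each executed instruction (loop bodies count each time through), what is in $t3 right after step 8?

$t3=12
$t4=4
$t5=100
$t3=12-4=8
$t3=M[100]=5
$t3=5^11=14
$t3=M[100]=5
$t3=5|17=21
After step 8: $t3 = 21.

21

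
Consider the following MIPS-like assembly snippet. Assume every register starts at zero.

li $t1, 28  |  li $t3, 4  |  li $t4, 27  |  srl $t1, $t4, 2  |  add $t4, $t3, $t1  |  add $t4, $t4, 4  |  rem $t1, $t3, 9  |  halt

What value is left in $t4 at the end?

li $t1, 28 → $t1=28
li $t3, 4 → $t3=4
li $t4, 27 → $t4=27
srl $t1, $t4, 2 → $t1=27>>2=6
add $t4, $t3, $t1 → $t4=4+6=10
add $t4, $t4, 4 → $t4=10+4=14
rem $t1, $t3, 9 → $t1=4%9=4
halt.

14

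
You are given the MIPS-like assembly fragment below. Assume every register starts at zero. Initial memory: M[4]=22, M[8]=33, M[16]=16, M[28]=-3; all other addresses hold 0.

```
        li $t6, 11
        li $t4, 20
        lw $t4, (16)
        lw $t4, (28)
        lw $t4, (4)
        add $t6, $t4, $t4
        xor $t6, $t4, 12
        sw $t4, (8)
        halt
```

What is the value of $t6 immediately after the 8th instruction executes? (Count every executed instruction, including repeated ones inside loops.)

li $t6, 11 → $t6=11
li $t4, 20 → $t4=20
lw $t4, (16) → $t4=M[16]=16
lw $t4, (28) → $t4=M[28]=-3
lw $t4, (4) → $t4=M[4]=22
add $t6, $t4, $t4 → $t6=22+22=44
xor $t6, $t4, 12 → $t6=22^12=26
sw $t4, (8) → M[8]=22
After step 8: $t6 = 26.

26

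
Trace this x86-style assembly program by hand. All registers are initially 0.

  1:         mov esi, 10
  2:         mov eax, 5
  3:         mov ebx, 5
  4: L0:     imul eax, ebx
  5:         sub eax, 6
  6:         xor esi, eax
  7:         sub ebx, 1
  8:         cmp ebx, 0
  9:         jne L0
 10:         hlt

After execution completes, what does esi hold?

mov esi, 10 → esi=10
mov eax, 5 → eax=5
mov ebx, 5 → ebx=5
imul eax, ebx → eax=5*5=25
sub eax, 6 → eax=25-6=19
xor esi, eax → esi=10^19=25
sub ebx, 1 → ebx=5-1=4
cmp ebx, 0  (cmp 4,0)
jne L0: taken
imul eax, ebx → eax=19*4=76
sub eax, 6 → eax=76-6=70
xor esi, eax → esi=25^70=95
sub ebx, 1 → ebx=4-1=3
cmp ebx, 0  (cmp 3,0)
jne L0: taken
imul eax, ebx → eax=70*3=210
sub eax, 6 → eax=210-6=204
xor esi, eax → esi=95^204=147
sub ebx, 1 → ebx=3-1=2
cmp ebx, 0  (cmp 2,0)
jne L0: taken
imul eax, ebx → eax=204*2=408
sub eax, 6 → eax=408-6=402
xor esi, eax → esi=147^402=257
sub ebx, 1 → ebx=2-1=1
cmp ebx, 0  (cmp 1,0)
jne L0: taken
imul eax, ebx → eax=402*1=402
sub eax, 6 → eax=402-6=396
xor esi, eax → esi=257^396=141
sub ebx, 1 → ebx=1-1=0
cmp ebx, 0  (cmp 0,0)
jne L0: not taken
halt.

141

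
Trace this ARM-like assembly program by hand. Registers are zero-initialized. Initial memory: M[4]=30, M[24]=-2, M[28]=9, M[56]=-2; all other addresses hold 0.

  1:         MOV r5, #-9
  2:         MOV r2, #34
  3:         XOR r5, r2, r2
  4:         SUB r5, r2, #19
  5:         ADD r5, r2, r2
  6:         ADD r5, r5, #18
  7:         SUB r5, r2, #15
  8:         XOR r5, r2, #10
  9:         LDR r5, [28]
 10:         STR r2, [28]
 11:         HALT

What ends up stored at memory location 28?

r5=-9
r2=34
r5=34^34=0
r5=34-19=15
r5=34+34=68
r5=68+18=86
r5=34-15=19
r5=34^10=40
r5=M[28]=9
STR r2, [28] → M[28]=34
halt.

34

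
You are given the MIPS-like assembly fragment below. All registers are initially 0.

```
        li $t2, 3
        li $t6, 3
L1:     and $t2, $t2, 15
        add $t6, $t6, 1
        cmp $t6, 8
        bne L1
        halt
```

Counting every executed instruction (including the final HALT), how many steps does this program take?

after li $t2, 3: $t2=3
after li $t6, 3: $t6=3
after and $t2, $t2, 15: $t2=3&15=3
after add $t6, $t6, 1: $t6=3+1=4
cmp $t6, 8  (cmp 4,8)
bne L1: taken
after and $t2, $t2, 15: $t2=3&15=3
after add $t6, $t6, 1: $t6=4+1=5
cmp $t6, 8  (cmp 5,8)
bne L1: taken
after and $t2, $t2, 15: $t2=3&15=3
after add $t6, $t6, 1: $t6=5+1=6
cmp $t6, 8  (cmp 6,8)
bne L1: taken
after and $t2, $t2, 15: $t2=3&15=3
after add $t6, $t6, 1: $t6=6+1=7
cmp $t6, 8  (cmp 7,8)
bne L1: taken
after and $t2, $t2, 15: $t2=3&15=3
after add $t6, $t6, 1: $t6=7+1=8
cmp $t6, 8  (cmp 8,8)
bne L1: not taken
halt.
Total executed instructions: 23.

23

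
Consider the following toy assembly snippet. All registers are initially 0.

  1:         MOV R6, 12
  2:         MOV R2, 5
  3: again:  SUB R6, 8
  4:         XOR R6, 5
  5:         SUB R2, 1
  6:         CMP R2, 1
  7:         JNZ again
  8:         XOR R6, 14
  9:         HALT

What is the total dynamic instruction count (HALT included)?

R6=12
R2=5
R6=12-8=4
R6=4^5=1
R2=5-1=4
CMP R2, 1  (cmp 4,1)
JNZ again: taken
R6=1-8=-7
R6=(-7)^5=-4
R2=4-1=3
CMP R2, 1  (cmp 3,1)
JNZ again: taken
R6=(-4)-8=-12
R6=(-12)^5=-15
R2=3-1=2
CMP R2, 1  (cmp 2,1)
JNZ again: taken
R6=(-15)-8=-23
R6=(-23)^5=-20
R2=2-1=1
CMP R2, 1  (cmp 1,1)
JNZ again: not taken
R6=(-20)^14=-30
halt.
Total executed instructions: 24.

24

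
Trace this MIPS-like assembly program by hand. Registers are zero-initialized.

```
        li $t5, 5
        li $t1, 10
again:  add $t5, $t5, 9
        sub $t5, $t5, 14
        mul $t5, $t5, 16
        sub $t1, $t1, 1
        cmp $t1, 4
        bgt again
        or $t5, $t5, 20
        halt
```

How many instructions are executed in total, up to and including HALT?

40

after li $t5, 5: $t5=5
after li $t1, 10: $t1=10
after add $t5, $t5, 9: $t5=5+9=14
after sub $t5, $t5, 14: $t5=14-14=0
after mul $t5, $t5, 16: $t5=0*16=0
after sub $t1, $t1, 1: $t1=10-1=9
cmp $t1, 4  (cmp 9,4)
bgt again: taken
after add $t5, $t5, 9: $t5=0+9=9
after sub $t5, $t5, 14: $t5=9-14=-5
after mul $t5, $t5, 16: $t5=(-5)*16=-80
after sub $t1, $t1, 1: $t1=9-1=8
cmp $t1, 4  (cmp 8,4)
bgt again: taken
after add $t5, $t5, 9: $t5=(-80)+9=-71
after sub $t5, $t5, 14: $t5=(-71)-14=-85
after mul $t5, $t5, 16: $t5=(-85)*16=-1360
after sub $t1, $t1, 1: $t1=8-1=7
cmp $t1, 4  (cmp 7,4)
bgt again: taken
after add $t5, $t5, 9: $t5=(-1360)+9=-1351
after sub $t5, $t5, 14: $t5=(-1351)-14=-1365
after mul $t5, $t5, 16: $t5=(-1365)*16=-21840
after sub $t1, $t1, 1: $t1=7-1=6
cmp $t1, 4  (cmp 6,4)
bgt again: taken
after add $t5, $t5, 9: $t5=(-21840)+9=-21831
after sub $t5, $t5, 14: $t5=(-21831)-14=-21845
after mul $t5, $t5, 16: $t5=(-21845)*16=-349520
after sub $t1, $t1, 1: $t1=6-1=5
cmp $t1, 4  (cmp 5,4)
bgt again: taken
after add $t5, $t5, 9: $t5=(-349520)+9=-349511
after sub $t5, $t5, 14: $t5=(-349511)-14=-349525
after mul $t5, $t5, 16: $t5=(-349525)*16=-5592400
after sub $t1, $t1, 1: $t1=5-1=4
cmp $t1, 4  (cmp 4,4)
bgt again: not taken
after or $t5, $t5, 20: $t5=(-5592400)|20=-5592396
halt.
Total executed instructions: 40.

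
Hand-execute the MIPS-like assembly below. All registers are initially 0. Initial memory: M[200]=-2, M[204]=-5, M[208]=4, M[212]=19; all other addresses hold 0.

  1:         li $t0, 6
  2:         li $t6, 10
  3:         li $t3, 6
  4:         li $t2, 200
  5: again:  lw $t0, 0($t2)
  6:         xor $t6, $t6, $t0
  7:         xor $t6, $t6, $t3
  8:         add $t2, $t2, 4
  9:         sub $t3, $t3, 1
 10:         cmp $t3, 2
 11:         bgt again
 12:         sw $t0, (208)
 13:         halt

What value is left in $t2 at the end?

$t0=6
$t6=10
$t3=6
$t2=200
$t0=M[200]=-2
$t6=10^(-2)=-12
$t6=(-12)^6=-14
$t2=200+4=204
$t3=6-1=5
cmp $t3, 2  (cmp 5,2)
bgt again: taken
$t0=M[204]=-5
$t6=(-14)^(-5)=9
$t6=9^5=12
$t2=204+4=208
$t3=5-1=4
cmp $t3, 2  (cmp 4,2)
bgt again: taken
$t0=M[208]=4
$t6=12^4=8
$t6=8^4=12
$t2=208+4=212
$t3=4-1=3
cmp $t3, 2  (cmp 3,2)
bgt again: taken
$t0=M[212]=19
$t6=12^19=31
$t6=31^3=28
$t2=212+4=216
$t3=3-1=2
cmp $t3, 2  (cmp 2,2)
bgt again: not taken
sw $t0, (208) → M[208]=19
halt.

216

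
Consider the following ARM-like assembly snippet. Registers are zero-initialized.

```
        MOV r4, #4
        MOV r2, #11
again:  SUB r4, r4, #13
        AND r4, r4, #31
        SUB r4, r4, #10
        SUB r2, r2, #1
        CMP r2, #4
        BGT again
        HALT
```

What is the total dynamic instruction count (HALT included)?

45

MOV r4, #4 → r4=4
MOV r2, #11 → r2=11
SUB r4, r4, #13 → r4=4-13=-9
AND r4, r4, #31 → r4=(-9)&31=23
SUB r4, r4, #10 → r4=23-10=13
SUB r2, r2, #1 → r2=11-1=10
CMP r2, #4  (cmp 10,4)
BGT again: taken
SUB r4, r4, #13 → r4=13-13=0
AND r4, r4, #31 → r4=0&31=0
SUB r4, r4, #10 → r4=0-10=-10
SUB r2, r2, #1 → r2=10-1=9
CMP r2, #4  (cmp 9,4)
BGT again: taken
SUB r4, r4, #13 → r4=(-10)-13=-23
AND r4, r4, #31 → r4=(-23)&31=9
SUB r4, r4, #10 → r4=9-10=-1
SUB r2, r2, #1 → r2=9-1=8
CMP r2, #4  (cmp 8,4)
BGT again: taken
SUB r4, r4, #13 → r4=(-1)-13=-14
AND r4, r4, #31 → r4=(-14)&31=18
SUB r4, r4, #10 → r4=18-10=8
SUB r2, r2, #1 → r2=8-1=7
CMP r2, #4  (cmp 7,4)
BGT again: taken
SUB r4, r4, #13 → r4=8-13=-5
AND r4, r4, #31 → r4=(-5)&31=27
SUB r4, r4, #10 → r4=27-10=17
SUB r2, r2, #1 → r2=7-1=6
CMP r2, #4  (cmp 6,4)
BGT again: taken
SUB r4, r4, #13 → r4=17-13=4
AND r4, r4, #31 → r4=4&31=4
SUB r4, r4, #10 → r4=4-10=-6
SUB r2, r2, #1 → r2=6-1=5
CMP r2, #4  (cmp 5,4)
BGT again: taken
SUB r4, r4, #13 → r4=(-6)-13=-19
AND r4, r4, #31 → r4=(-19)&31=13
SUB r4, r4, #10 → r4=13-10=3
SUB r2, r2, #1 → r2=5-1=4
CMP r2, #4  (cmp 4,4)
BGT again: not taken
halt.
Total executed instructions: 45.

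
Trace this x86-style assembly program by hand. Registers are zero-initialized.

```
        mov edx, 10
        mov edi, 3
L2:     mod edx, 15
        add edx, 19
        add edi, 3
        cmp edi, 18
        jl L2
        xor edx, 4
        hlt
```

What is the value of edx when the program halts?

26

after mov edx, 10: edx=10
after mov edi, 3: edi=3
after mod edx, 15: edx=10%15=10
after add edx, 19: edx=10+19=29
after add edi, 3: edi=3+3=6
cmp edi, 18  (cmp 6,18)
jl L2: taken
after mod edx, 15: edx=29%15=14
after add edx, 19: edx=14+19=33
after add edi, 3: edi=6+3=9
cmp edi, 18  (cmp 9,18)
jl L2: taken
after mod edx, 15: edx=33%15=3
after add edx, 19: edx=3+19=22
after add edi, 3: edi=9+3=12
cmp edi, 18  (cmp 12,18)
jl L2: taken
after mod edx, 15: edx=22%15=7
after add edx, 19: edx=7+19=26
after add edi, 3: edi=12+3=15
cmp edi, 18  (cmp 15,18)
jl L2: taken
after mod edx, 15: edx=26%15=11
after add edx, 19: edx=11+19=30
after add edi, 3: edi=15+3=18
cmp edi, 18  (cmp 18,18)
jl L2: not taken
after xor edx, 4: edx=30^4=26
halt.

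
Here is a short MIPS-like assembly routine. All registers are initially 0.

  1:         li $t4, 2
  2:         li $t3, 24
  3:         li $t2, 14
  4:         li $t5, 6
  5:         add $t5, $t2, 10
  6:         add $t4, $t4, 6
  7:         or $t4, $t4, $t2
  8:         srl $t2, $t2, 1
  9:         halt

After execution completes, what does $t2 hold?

7

$t4=2
$t3=24
$t2=14
$t5=6
$t5=14+10=24
$t4=2+6=8
$t4=8|14=14
$t2=14>>1=7
halt.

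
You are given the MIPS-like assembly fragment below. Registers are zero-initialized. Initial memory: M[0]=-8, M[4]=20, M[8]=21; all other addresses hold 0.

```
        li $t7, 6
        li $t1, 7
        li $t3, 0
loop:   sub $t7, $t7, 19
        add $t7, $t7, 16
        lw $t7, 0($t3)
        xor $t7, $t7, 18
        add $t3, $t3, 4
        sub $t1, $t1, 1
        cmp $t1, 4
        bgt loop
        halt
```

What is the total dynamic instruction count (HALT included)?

28

after li $t7, 6: $t7=6
after li $t1, 7: $t1=7
after li $t3, 0: $t3=0
after sub $t7, $t7, 19: $t7=6-19=-13
after add $t7, $t7, 16: $t7=(-13)+16=3
after lw $t7, 0($t3): $t7=M[0]=-8
after xor $t7, $t7, 18: $t7=(-8)^18=-22
after add $t3, $t3, 4: $t3=0+4=4
after sub $t1, $t1, 1: $t1=7-1=6
cmp $t1, 4  (cmp 6,4)
bgt loop: taken
after sub $t7, $t7, 19: $t7=(-22)-19=-41
after add $t7, $t7, 16: $t7=(-41)+16=-25
after lw $t7, 0($t3): $t7=M[4]=20
after xor $t7, $t7, 18: $t7=20^18=6
after add $t3, $t3, 4: $t3=4+4=8
after sub $t1, $t1, 1: $t1=6-1=5
cmp $t1, 4  (cmp 5,4)
bgt loop: taken
after sub $t7, $t7, 19: $t7=6-19=-13
after add $t7, $t7, 16: $t7=(-13)+16=3
after lw $t7, 0($t3): $t7=M[8]=21
after xor $t7, $t7, 18: $t7=21^18=7
after add $t3, $t3, 4: $t3=8+4=12
after sub $t1, $t1, 1: $t1=5-1=4
cmp $t1, 4  (cmp 4,4)
bgt loop: not taken
halt.
Total executed instructions: 28.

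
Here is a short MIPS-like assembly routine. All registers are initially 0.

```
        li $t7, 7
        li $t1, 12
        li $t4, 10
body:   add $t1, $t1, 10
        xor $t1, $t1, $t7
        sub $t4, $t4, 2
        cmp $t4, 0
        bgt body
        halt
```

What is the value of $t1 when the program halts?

$t7=7
$t1=12
$t4=10
$t1=12+10=22
$t1=22^7=17
$t4=10-2=8
cmp $t4, 0  (cmp 8,0)
bgt body: taken
$t1=17+10=27
$t1=27^7=28
$t4=8-2=6
cmp $t4, 0  (cmp 6,0)
bgt body: taken
$t1=28+10=38
$t1=38^7=33
$t4=6-2=4
cmp $t4, 0  (cmp 4,0)
bgt body: taken
$t1=33+10=43
$t1=43^7=44
$t4=4-2=2
cmp $t4, 0  (cmp 2,0)
bgt body: taken
$t1=44+10=54
$t1=54^7=49
$t4=2-2=0
cmp $t4, 0  (cmp 0,0)
bgt body: not taken
halt.

49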